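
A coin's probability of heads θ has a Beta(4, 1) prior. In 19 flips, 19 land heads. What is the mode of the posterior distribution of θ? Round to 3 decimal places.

Posterior: Beta(4+19, 1+0) = Beta(23, 1).
Since β = 1 ≤ 1 and α > 1, the Beta density is monotone increasing on [0,1]; the mode is at 1.
Mean = 23/(23+1) = 0.958.
This is the posterior mode — the MAP estimate.

1.000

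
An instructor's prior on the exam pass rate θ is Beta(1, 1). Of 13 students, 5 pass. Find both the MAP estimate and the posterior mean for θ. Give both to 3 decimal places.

Posterior: Beta(1+5, 1+8) = Beta(6, 9).
Mode = (6−1)/(6+9−2) = 5/13 = 0.385.
With a flat prior the MAP equals the MLE, 5/13.
Mean = 6/(6+9) = 6/15 = 0.400.

MAP estimate = 0.385, posterior mean = 0.400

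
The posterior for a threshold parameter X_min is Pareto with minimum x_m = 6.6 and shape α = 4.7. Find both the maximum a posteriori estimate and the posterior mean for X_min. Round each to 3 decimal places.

MAP = 6.600, posterior mean = 8.384

The Pareto density is strictly decreasing on [x_m, ∞), so the mode is x_m = 6.600.
Mean = α·x_m/(α−1) = 4.7·6.6/3.7 = 8.384.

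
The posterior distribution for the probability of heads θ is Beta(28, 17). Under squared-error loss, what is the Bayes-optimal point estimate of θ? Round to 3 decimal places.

Mode = (28−1)/(28+17−2) = 27/43 = 0.628.
Mean = 28/(28+17) = 28/45 = 0.622.
Squared-error loss ⇒ the optimal estimator is the posterior mean.

0.622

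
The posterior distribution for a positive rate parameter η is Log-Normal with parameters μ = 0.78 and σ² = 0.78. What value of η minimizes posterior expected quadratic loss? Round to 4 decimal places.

3.2220

Mode = exp(μ − σ²) = exp(0.00) = 1.0000.
Mean = exp(μ + σ²/2) = exp(1.170) = 3.2220.
Quadratic loss ⇒ the optimal estimator is the posterior mean.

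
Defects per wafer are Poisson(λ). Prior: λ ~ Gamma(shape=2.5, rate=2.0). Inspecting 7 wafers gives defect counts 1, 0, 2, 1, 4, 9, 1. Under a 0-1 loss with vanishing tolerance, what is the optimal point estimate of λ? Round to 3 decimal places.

Σ counts = 18. Posterior: Gamma(shape = 2.5+18 = 20.5, rate = 2.0+7 = 9.0).
Mode = (α−1)/β = 19.5/9.0 = 2.167.
Mean = α/β = 20.5/9.0 = 2.278.
This is the posterior mode — the MAP estimate.

2.167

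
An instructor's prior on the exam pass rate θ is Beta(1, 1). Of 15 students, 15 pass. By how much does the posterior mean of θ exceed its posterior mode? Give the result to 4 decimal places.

-0.0588

Posterior: Beta(1+15, 1+0) = Beta(16, 1).
Since β = 1 ≤ 1 and α > 1, the Beta density is monotone increasing on [0,1]; the mode is at 1.
Mean = 16/(16+1) = 0.9412.
Difference = 0.9412 − 1.0000 = -0.0588.
Mode > mean: the posterior has a left tail.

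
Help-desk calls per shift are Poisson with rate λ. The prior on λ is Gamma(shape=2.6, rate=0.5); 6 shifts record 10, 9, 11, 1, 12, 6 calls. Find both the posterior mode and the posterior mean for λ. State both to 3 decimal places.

MAP = 7.785; posterior mean = 7.938

Σ counts = 49. Posterior: Gamma(shape = 2.6+49 = 51.6, rate = 0.5+6 = 6.5).
Mode = (α−1)/β = 50.6/6.5 = 7.785.
Mean = α/β = 51.6/6.5 = 7.938.
Right-skewed posterior ⇒ mode < mean.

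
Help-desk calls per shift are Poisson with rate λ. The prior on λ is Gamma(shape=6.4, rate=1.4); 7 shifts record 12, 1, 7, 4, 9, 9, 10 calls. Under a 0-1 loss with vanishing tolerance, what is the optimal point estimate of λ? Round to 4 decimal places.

Σ counts = 52. Posterior: Gamma(shape = 6.4+52 = 58.4, rate = 1.4+7 = 8.4).
Mode = (α−1)/β = 57.4/8.4 = 6.8333.
Mean = α/β = 58.4/8.4 = 6.9524.
This is the posterior mode — the MAP estimate.

6.8333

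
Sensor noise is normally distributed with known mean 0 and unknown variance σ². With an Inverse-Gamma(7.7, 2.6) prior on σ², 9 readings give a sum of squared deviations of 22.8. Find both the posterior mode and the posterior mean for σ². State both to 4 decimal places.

MAP: 1.0606. Posterior mean: 1.2500.

Posterior: Inverse-Gamma(shape = 7.7+9/2 = 12.2, scale = 2.6+22.8/2 = 14.0).
Mode = β/(α+1) = 14.0/13.2 = 1.0606.
Mean = β/(α−1) = 14.0/11.2 = 1.2500.
Right-skewed posterior ⇒ mode < mean.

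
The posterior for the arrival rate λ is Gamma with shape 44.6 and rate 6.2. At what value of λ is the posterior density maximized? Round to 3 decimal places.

7.032

Mode = (α−1)/β = 43.6/6.2 = 7.032.
Mean = α/β = 44.6/6.2 = 7.194.
This is the posterior mode — the MAP estimate.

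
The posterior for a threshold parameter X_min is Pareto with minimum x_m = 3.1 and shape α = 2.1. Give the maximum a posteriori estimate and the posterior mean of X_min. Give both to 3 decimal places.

maximum a posteriori estimate = 3.100, posterior mean = 5.918

The Pareto density is strictly decreasing on [x_m, ∞), so the mode is x_m = 3.100.
Mean = α·x_m/(α−1) = 2.1·3.1/1.1 = 5.918.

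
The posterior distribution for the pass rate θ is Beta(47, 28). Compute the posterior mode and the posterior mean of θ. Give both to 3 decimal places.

posterior mode = 0.630, posterior mean = 0.627

Mode = (47−1)/(47+28−2) = 46/73 = 0.630.
Mean = 47/(47+28) = 47/75 = 0.627.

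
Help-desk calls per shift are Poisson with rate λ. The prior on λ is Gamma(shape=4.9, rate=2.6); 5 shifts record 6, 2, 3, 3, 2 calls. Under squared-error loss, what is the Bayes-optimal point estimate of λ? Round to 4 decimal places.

2.7500

Σ counts = 16. Posterior: Gamma(shape = 4.9+16 = 20.9, rate = 2.6+5 = 7.6).
Mode = (α−1)/β = 19.9/7.6 = 2.6184.
Mean = α/β = 20.9/7.6 = 2.7500.
Squared-error loss ⇒ the optimal estimator is the posterior mean.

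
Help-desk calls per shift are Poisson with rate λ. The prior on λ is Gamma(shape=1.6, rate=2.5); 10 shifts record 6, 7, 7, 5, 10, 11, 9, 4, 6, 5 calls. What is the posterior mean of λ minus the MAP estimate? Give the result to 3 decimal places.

0.080

Σ counts = 70. Posterior: Gamma(shape = 1.6+70 = 71.6, rate = 2.5+10 = 12.5).
Mode = (α−1)/β = 70.6/12.5 = 5.648.
Mean = α/β = 71.6/12.5 = 5.728.
Difference = 5.728 − 5.648 = 0.080.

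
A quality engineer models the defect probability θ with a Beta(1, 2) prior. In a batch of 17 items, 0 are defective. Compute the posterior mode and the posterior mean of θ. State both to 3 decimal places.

Posterior: Beta(1+0, 2+17) = Beta(1, 19).
Since α = 1 ≤ 1 and β > 1, the Beta density is monotone decreasing on [0,1]; the mode is at 0.
Mean = 1/(1+19) = 0.050.

MAP = 0.000, posterior mean = 0.050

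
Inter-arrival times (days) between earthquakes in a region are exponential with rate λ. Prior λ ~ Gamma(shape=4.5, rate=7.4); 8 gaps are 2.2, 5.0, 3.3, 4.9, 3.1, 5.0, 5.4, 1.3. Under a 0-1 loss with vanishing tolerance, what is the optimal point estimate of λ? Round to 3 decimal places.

Σ times = 30.2. Posterior: Gamma(shape = 4.5+8 = 12.5, rate = 7.4+30.2 = 37.6).
Mode = (α−1)/β = 11.5/37.6 = 0.306.
Mean = α/β = 12.5/37.6 = 0.332.
This is the posterior mode — the MAP estimate.

0.306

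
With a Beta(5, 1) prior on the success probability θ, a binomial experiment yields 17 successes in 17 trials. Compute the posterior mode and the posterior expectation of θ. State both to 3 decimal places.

posterior mode = 1.000, posterior expectation = 0.957

Posterior: Beta(5+17, 1+0) = Beta(22, 1).
Since β = 1 ≤ 1 and α > 1, the Beta density is monotone increasing on [0,1]; the mode is at 1.
Mean = 22/(22+1) = 0.957.
The mean is pulled below the mode by the posterior's left skew.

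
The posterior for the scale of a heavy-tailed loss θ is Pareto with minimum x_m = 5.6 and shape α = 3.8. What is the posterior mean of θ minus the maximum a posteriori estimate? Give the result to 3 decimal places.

2.000

The Pareto density is strictly decreasing on [x_m, ∞), so the mode is x_m = 5.600.
Mean = α·x_m/(α−1) = 3.8·5.6/2.8 = 7.600.
Difference = 7.600 − 5.600 = 2.000.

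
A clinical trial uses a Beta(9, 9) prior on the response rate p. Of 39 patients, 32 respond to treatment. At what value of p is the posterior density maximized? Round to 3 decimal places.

Posterior: Beta(9+32, 9+7) = Beta(41, 16).
Mode = (41−1)/(41+16−2) = 40/55 = 0.727.
Mean = 41/(41+16) = 41/57 = 0.719.
This is the posterior mode — the MAP estimate.

0.727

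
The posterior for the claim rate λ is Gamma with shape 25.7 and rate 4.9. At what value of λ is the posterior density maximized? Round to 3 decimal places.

5.041

Mode = (α−1)/β = 24.7/4.9 = 5.041.
Mean = α/β = 25.7/4.9 = 5.245.
This is the posterior mode — the MAP estimate.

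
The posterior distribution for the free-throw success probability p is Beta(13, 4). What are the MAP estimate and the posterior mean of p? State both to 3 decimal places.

MAP estimate = 0.800, posterior mean = 0.765

Mode = (13−1)/(13+4−2) = 12/15 = 0.800.
Mean = 13/(13+4) = 13/17 = 0.765.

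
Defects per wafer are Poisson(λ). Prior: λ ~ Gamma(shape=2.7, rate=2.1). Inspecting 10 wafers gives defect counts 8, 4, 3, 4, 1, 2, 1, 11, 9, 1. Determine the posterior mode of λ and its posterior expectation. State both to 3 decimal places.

MAP = 3.777, posterior mean = 3.860

Σ counts = 44. Posterior: Gamma(shape = 2.7+44 = 46.7, rate = 2.1+10 = 12.1).
Mode = (α−1)/β = 45.7/12.1 = 3.777.
Mean = α/β = 46.7/12.1 = 3.860.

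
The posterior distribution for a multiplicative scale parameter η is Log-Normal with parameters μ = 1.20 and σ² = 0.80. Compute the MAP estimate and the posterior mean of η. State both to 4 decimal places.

MAP = 1.4918, posterior mean = 4.9530

Mode = exp(μ − σ²) = exp(0.40) = 1.4918.
Mean = exp(μ + σ²/2) = exp(1.600) = 4.9530.
Right-skewed posterior ⇒ mode < mean.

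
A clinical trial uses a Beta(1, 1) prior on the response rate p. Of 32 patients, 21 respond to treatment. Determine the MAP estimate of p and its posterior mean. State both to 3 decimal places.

Posterior: Beta(1+21, 1+11) = Beta(22, 12).
Mode = (22−1)/(22+12−2) = 21/32 = 0.656.
With a flat prior the MAP equals the MLE, 21/32.
Mean = 22/(22+12) = 22/34 = 0.647.

MAP = 0.656; posterior mean = 0.647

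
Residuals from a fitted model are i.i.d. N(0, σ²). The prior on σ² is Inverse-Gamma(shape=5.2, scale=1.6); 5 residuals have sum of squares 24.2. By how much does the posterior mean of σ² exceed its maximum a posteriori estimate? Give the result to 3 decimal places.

0.470

Posterior: Inverse-Gamma(shape = 5.2+5/2 = 7.7, scale = 1.6+24.2/2 = 13.7).
Mode = β/(α+1) = 13.7/8.7 = 1.575.
Mean = β/(α−1) = 13.7/6.7 = 2.045.
Difference = 2.045 − 1.575 = 0.470.
The mean is pulled above the mode by the posterior's right skew.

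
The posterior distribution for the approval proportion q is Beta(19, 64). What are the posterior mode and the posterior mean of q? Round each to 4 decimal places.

MAP = 0.2222; posterior mean = 0.2289

Mode = (19−1)/(19+64−2) = 18/81 = 0.2222.
Mean = 19/(19+64) = 19/83 = 0.2289.
The mean is pulled above the mode by the posterior's right skew.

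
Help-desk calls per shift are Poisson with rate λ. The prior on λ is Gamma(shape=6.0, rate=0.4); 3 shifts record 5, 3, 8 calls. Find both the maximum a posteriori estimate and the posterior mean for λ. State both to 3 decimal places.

maximum a posteriori estimate = 6.176, posterior mean = 6.471

Σ counts = 16. Posterior: Gamma(shape = 6.0+16 = 22.0, rate = 0.4+3 = 3.4).
Mode = (α−1)/β = 21.0/3.4 = 6.176.
Mean = α/β = 22.0/3.4 = 6.471.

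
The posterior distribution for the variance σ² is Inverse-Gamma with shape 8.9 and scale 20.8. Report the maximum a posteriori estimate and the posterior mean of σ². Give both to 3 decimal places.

MAP = 2.101, posterior mean = 2.633

Mode = β/(α+1) = 20.8/9.9 = 2.101.
Mean = β/(α−1) = 20.8/7.9 = 2.633.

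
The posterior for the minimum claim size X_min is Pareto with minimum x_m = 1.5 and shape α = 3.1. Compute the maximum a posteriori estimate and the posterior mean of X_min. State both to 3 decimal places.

The Pareto density is strictly decreasing on [x_m, ∞), so the mode is x_m = 1.500.
Mean = α·x_m/(α−1) = 3.1·1.5/2.1 = 2.214.

maximum a posteriori estimate = 1.500, posterior mean = 2.214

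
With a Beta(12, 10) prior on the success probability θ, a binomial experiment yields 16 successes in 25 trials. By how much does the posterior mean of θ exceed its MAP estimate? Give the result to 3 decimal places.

Posterior: Beta(12+16, 10+9) = Beta(28, 19).
Mode = (28−1)/(28+19−2) = 27/45 = 0.600.
Mean = 28/(28+19) = 28/47 = 0.596.
Difference = 0.596 − 0.600 = -0.004.
Mode > mean: the posterior has a left tail.

-0.004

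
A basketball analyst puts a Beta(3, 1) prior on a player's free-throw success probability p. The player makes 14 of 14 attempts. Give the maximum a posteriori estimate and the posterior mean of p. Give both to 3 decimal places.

Posterior: Beta(3+14, 1+0) = Beta(17, 1).
Since β = 1 ≤ 1 and α > 1, the Beta density is monotone increasing on [0,1]; the mode is at 1.
Mean = 17/(17+1) = 0.944.

MAP = 1.000; posterior mean = 0.944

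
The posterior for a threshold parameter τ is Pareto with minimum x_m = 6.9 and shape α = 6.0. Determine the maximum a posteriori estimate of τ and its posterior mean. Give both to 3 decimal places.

The Pareto density is strictly decreasing on [x_m, ∞), so the mode is x_m = 6.900.
Mean = α·x_m/(α−1) = 6.0·6.9/5.0 = 8.280.
The mean is pulled above the mode by the posterior's right skew.

MAP = 6.900; posterior mean = 8.280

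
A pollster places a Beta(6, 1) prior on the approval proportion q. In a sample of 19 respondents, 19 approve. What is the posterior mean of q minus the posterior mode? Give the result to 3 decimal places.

Posterior: Beta(6+19, 1+0) = Beta(25, 1).
Since β = 1 ≤ 1 and α > 1, the Beta density is monotone increasing on [0,1]; the mode is at 1.
Mean = 25/(25+1) = 0.962.
Difference = 0.962 − 1.000 = -0.038.
The mean is pulled below the mode by the posterior's left skew.

-0.038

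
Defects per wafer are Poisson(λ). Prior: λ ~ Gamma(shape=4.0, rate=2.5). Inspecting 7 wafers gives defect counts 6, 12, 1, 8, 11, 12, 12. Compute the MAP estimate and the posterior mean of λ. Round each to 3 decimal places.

MAP: 6.842. Posterior mean: 6.947.

Σ counts = 62. Posterior: Gamma(shape = 4.0+62 = 66.0, rate = 2.5+7 = 9.5).
Mode = (α−1)/β = 65.0/9.5 = 6.842.
Mean = α/β = 66.0/9.5 = 6.947.
Mean > mode: the posterior has a right tail.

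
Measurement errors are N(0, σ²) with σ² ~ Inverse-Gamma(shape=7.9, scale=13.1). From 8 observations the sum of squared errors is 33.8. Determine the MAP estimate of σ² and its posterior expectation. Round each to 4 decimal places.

MAP = 2.3256; posterior mean = 2.7523

Posterior: Inverse-Gamma(shape = 7.9+8/2 = 11.9, scale = 13.1+33.8/2 = 30.0).
Mode = β/(α+1) = 30.0/12.9 = 2.3256.
Mean = β/(α−1) = 30.0/10.9 = 2.7523.
The mean is pulled above the mode by the posterior's right skew.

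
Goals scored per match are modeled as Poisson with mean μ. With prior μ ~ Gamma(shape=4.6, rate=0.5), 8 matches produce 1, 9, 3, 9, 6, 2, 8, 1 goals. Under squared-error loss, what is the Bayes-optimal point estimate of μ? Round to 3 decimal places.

5.129

Σ counts = 39. Posterior: Gamma(shape = 4.6+39 = 43.6, rate = 0.5+8 = 8.5).
Mode = (α−1)/β = 42.6/8.5 = 5.012.
Mean = α/β = 43.6/8.5 = 5.129.
Squared-error loss ⇒ the optimal estimator is the posterior mean.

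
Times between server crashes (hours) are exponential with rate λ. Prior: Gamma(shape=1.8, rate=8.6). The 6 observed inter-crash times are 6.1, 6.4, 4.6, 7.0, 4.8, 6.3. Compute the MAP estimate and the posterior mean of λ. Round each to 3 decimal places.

Σ times = 35.2. Posterior: Gamma(shape = 1.8+6 = 7.8, rate = 8.6+35.2 = 43.8).
Mode = (α−1)/β = 6.8/43.8 = 0.155.
Mean = α/β = 7.8/43.8 = 0.178.

λ_MAP = 0.155, E[λ|data] = 0.178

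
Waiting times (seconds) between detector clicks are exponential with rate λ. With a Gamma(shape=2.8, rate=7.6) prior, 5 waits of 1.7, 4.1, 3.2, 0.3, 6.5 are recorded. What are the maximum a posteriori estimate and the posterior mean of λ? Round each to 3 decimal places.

Σ times = 15.8. Posterior: Gamma(shape = 2.8+5 = 7.8, rate = 7.6+15.8 = 23.4).
Mode = (α−1)/β = 6.8/23.4 = 0.291.
Mean = α/β = 7.8/23.4 = 0.333.

MAP = 0.291; posterior mean = 0.333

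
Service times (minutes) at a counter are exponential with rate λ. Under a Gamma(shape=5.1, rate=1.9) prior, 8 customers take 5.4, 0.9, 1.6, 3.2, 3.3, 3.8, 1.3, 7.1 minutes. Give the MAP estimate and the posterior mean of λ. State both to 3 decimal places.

Σ times = 26.6. Posterior: Gamma(shape = 5.1+8 = 13.1, rate = 1.9+26.6 = 28.5).
Mode = (α−1)/β = 12.1/28.5 = 0.425.
Mean = α/β = 13.1/28.5 = 0.460.

MAP: 0.425. Posterior mean: 0.460.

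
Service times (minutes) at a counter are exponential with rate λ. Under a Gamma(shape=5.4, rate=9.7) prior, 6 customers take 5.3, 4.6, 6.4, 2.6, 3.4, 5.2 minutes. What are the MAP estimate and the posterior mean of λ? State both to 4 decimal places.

MAP = 0.2796, posterior mean = 0.3065

Σ times = 27.5. Posterior: Gamma(shape = 5.4+6 = 11.4, rate = 9.7+27.5 = 37.2).
Mode = (α−1)/β = 10.4/37.2 = 0.2796.
Mean = α/β = 11.4/37.2 = 0.3065.
Right-skewed posterior ⇒ mode < mean.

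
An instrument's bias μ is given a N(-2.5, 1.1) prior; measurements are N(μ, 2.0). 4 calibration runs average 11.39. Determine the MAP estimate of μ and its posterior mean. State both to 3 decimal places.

MAP = 7.049, posterior mean = 7.049

Posterior for μ is Normal. Precision-weighted mean: (1/1.1·-2.5 + 4/2.0·11.39) / (1/1.1 + 4/2.0) = 7.049.
A Normal posterior is symmetric, so mode = mean.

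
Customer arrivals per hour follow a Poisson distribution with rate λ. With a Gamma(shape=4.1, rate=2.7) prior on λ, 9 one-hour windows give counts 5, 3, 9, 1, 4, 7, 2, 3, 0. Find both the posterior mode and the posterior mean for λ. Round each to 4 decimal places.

MAP: 3.1709. Posterior mean: 3.2564.

Σ counts = 34. Posterior: Gamma(shape = 4.1+34 = 38.1, rate = 2.7+9 = 11.7).
Mode = (α−1)/β = 37.1/11.7 = 3.1709.
Mean = α/β = 38.1/11.7 = 3.2564.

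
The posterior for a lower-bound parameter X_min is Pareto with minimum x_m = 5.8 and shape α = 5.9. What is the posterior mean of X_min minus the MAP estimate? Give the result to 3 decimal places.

The Pareto density is strictly decreasing on [x_m, ∞), so the mode is x_m = 5.800.
Mean = α·x_m/(α−1) = 5.9·5.8/4.9 = 6.984.
Difference = 6.984 − 5.800 = 1.184.
Mean > mode: the posterior has a right tail.

1.184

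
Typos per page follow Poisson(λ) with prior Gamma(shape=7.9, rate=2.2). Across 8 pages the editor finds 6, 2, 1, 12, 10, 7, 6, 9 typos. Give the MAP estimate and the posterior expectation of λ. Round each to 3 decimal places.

Σ counts = 53. Posterior: Gamma(shape = 7.9+53 = 60.9, rate = 2.2+8 = 10.2).
Mode = (α−1)/β = 59.9/10.2 = 5.873.
Mean = α/β = 60.9/10.2 = 5.971.

λ_MAP = 5.873, E[λ|data] = 5.971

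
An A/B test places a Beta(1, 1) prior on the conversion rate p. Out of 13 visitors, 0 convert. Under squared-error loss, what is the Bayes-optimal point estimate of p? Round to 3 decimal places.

Posterior: Beta(1+0, 1+13) = Beta(1, 14).
Since α = 1 ≤ 1 and β > 1, the Beta density is monotone decreasing on [0,1]; the mode is at 0.
Mean = 1/(1+14) = 0.067.
Squared-error loss ⇒ the optimal estimator is the posterior mean.

0.067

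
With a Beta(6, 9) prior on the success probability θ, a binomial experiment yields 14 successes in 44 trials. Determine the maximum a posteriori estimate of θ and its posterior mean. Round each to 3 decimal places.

maximum a posteriori estimate = 0.333, posterior mean = 0.339

Posterior: Beta(6+14, 9+30) = Beta(20, 39).
Mode = (20−1)/(20+39−2) = 19/57 = 0.333.
Mean = 20/(20+39) = 20/59 = 0.339.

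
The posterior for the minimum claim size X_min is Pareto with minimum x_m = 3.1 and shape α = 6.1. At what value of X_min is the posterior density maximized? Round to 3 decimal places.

The Pareto density is strictly decreasing on [x_m, ∞), so the mode is x_m = 3.100.
Mean = α·x_m/(α−1) = 6.1·3.1/5.1 = 3.708.
This is the posterior mode — the MAP estimate.

3.100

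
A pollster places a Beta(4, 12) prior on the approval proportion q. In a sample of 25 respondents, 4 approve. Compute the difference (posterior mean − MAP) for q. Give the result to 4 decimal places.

Posterior: Beta(4+4, 12+21) = Beta(8, 33).
Mode = (8−1)/(8+33−2) = 7/39 = 0.1795.
Mean = 8/(8+33) = 8/41 = 0.1951.
Difference = 0.1951 − 0.1795 = 0.0156.
The posterior is right-skewed, so the mean exceeds the mode.

0.0156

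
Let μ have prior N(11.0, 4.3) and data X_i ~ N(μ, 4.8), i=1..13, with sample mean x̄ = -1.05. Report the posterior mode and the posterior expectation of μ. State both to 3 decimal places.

Posterior for μ is Normal. Precision-weighted mean: (1/4.3·11.0 + 13/4.8·-1.05) / (1/4.3 + 13/4.8) = -0.097.
A Normal posterior is symmetric, so mode = mean.

MAP = -0.097, posterior mean = -0.097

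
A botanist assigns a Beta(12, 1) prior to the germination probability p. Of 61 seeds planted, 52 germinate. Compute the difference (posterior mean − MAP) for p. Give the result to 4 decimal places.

Posterior: Beta(12+52, 1+9) = Beta(64, 10).
Mode = (64−1)/(64+10−2) = 63/72 = 0.8750.
Mean = 64/(64+10) = 64/74 = 0.8649.
Difference = 0.8649 − 0.8750 = -0.0101.

-0.0101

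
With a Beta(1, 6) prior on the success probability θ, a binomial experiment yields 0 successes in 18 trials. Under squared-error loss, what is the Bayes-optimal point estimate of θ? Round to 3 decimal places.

Posterior: Beta(1+0, 6+18) = Beta(1, 24).
Since α = 1 ≤ 1 and β > 1, the Beta density is monotone decreasing on [0,1]; the mode is at 0.
Mean = 1/(1+24) = 0.040.
Squared-error loss ⇒ the optimal estimator is the posterior mean.

0.040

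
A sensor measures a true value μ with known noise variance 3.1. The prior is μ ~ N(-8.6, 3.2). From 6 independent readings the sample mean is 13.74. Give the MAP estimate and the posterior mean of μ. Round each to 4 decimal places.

Posterior for μ is Normal. Precision-weighted mean: (1/3.2·-8.6 + 6/3.1·13.74) / (1/3.2 + 6/3.1) = 10.6344.
A Normal posterior is symmetric, so mode = mean.

MAP estimate = 10.6344, posterior mean = 10.6344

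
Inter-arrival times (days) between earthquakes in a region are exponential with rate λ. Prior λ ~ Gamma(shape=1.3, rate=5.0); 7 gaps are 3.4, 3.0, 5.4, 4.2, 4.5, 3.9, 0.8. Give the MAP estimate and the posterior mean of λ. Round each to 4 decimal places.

λ_MAP = 0.2417, E[λ|data] = 0.2748

Σ times = 25.2. Posterior: Gamma(shape = 1.3+7 = 8.3, rate = 5.0+25.2 = 30.2).
Mode = (α−1)/β = 7.3/30.2 = 0.2417.
Mean = α/β = 8.3/30.2 = 0.2748.
Right-skewed posterior ⇒ mode < mean.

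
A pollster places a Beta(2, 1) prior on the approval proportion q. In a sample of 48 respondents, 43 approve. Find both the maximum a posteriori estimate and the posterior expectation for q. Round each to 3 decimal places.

Posterior: Beta(2+43, 1+5) = Beta(45, 6).
Mode = (45−1)/(45+6−2) = 44/49 = 0.898.
Mean = 45/(45+6) = 45/51 = 0.882.

MAP: 0.898. Posterior mean: 0.882.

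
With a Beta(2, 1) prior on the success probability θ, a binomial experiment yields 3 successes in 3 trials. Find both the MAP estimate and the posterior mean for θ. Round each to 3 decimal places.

Posterior: Beta(2+3, 1+0) = Beta(5, 1).
Since β = 1 ≤ 1 and α > 1, the Beta density is monotone increasing on [0,1]; the mode is at 1.
Mean = 5/(5+1) = 0.833.
Mode > mean: the posterior has a left tail.

MAP: 1.000. Posterior mean: 0.833.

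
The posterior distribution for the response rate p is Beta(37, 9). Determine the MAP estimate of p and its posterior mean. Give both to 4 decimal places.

Mode = (37−1)/(37+9−2) = 36/44 = 0.8182.
Mean = 37/(37+9) = 37/46 = 0.8043.

MAP = 0.8182; posterior mean = 0.8043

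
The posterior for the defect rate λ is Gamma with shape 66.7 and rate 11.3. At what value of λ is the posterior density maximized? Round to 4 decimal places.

Mode = (α−1)/β = 65.7/11.3 = 5.8142.
Mean = α/β = 66.7/11.3 = 5.9027.
This is the posterior mode — the MAP estimate.

5.8142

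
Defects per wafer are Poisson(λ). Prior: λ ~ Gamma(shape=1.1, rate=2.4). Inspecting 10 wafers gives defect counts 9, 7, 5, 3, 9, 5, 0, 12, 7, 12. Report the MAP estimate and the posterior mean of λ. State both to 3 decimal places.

MAP: 5.573. Posterior mean: 5.653.

Σ counts = 69. Posterior: Gamma(shape = 1.1+69 = 70.1, rate = 2.4+10 = 12.4).
Mode = (α−1)/β = 69.1/12.4 = 5.573.
Mean = α/β = 70.1/12.4 = 5.653.
The posterior is right-skewed, so the mean exceeds the mode.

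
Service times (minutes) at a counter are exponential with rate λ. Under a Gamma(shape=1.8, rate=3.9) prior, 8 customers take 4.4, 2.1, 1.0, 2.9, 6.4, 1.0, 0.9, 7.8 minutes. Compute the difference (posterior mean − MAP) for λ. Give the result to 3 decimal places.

Σ times = 26.5. Posterior: Gamma(shape = 1.8+8 = 9.8, rate = 3.9+26.5 = 30.4).
Mode = (α−1)/β = 8.8/30.4 = 0.289.
Mean = α/β = 9.8/30.4 = 0.322.
Difference = 0.322 − 0.289 = 0.033.

0.033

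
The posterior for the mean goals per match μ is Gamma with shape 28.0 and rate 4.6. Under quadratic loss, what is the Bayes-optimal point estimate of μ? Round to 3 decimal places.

6.087

Mode = (α−1)/β = 27.0/4.6 = 5.870.
Mean = α/β = 28.0/4.6 = 6.087.
Quadratic loss ⇒ the optimal estimator is the posterior mean.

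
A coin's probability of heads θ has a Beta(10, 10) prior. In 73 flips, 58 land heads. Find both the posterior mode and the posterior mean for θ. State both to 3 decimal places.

Posterior: Beta(10+58, 10+15) = Beta(68, 25).
Mode = (68−1)/(68+25−2) = 67/91 = 0.736.
Mean = 68/(68+25) = 68/93 = 0.731.
The mean is pulled below the mode by the posterior's left skew.

posterior mode = 0.736, posterior mean = 0.731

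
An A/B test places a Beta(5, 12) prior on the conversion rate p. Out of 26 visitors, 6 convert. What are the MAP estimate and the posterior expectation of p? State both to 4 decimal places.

Posterior: Beta(5+6, 12+20) = Beta(11, 32).
Mode = (11−1)/(11+32−2) = 10/41 = 0.2439.
Mean = 11/(11+32) = 11/43 = 0.2558.
The posterior is right-skewed, so the mean exceeds the mode.

MAP: 0.2439. Posterior mean: 0.2558.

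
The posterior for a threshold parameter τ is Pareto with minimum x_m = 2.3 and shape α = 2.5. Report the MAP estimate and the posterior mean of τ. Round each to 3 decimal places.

τ_MAP = 2.300, E[τ|data] = 3.833

The Pareto density is strictly decreasing on [x_m, ∞), so the mode is x_m = 2.300.
Mean = α·x_m/(α−1) = 2.5·2.3/1.5 = 3.833.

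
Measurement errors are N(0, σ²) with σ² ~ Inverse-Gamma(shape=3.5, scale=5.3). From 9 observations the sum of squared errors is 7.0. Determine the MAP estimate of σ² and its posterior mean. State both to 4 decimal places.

Posterior: Inverse-Gamma(shape = 3.5+9/2 = 8.0, scale = 5.3+7.0/2 = 8.8).
Mode = β/(α+1) = 8.8/9.0 = 0.9778.
Mean = β/(α−1) = 8.8/7.0 = 1.2571.

σ²_MAP = 0.9778, E[σ²|data] = 1.2571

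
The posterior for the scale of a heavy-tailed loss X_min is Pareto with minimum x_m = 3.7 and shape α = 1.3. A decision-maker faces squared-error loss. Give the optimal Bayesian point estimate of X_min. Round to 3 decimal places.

The Pareto density is strictly decreasing on [x_m, ∞), so the mode is x_m = 3.700.
Mean = α·x_m/(α−1) = 1.3·3.7/0.3 = 16.033.
Squared-error loss ⇒ the optimal estimator is the posterior mean.

16.033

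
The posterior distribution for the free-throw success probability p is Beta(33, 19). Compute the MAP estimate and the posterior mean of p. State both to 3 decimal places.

MAP = 0.640, posterior mean = 0.635

Mode = (33−1)/(33+19−2) = 32/50 = 0.640.
Mean = 33/(33+19) = 33/52 = 0.635.
The posterior is left-skewed, so the mode exceeds the mean.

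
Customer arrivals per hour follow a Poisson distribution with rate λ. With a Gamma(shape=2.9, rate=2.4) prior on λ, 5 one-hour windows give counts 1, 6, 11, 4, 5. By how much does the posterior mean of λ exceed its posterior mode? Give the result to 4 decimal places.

0.1351

Σ counts = 27. Posterior: Gamma(shape = 2.9+27 = 29.9, rate = 2.4+5 = 7.4).
Mode = (α−1)/β = 28.9/7.4 = 3.9054.
Mean = α/β = 29.9/7.4 = 4.0405.
Difference = 4.0405 − 3.9054 = 0.1351.
The mean is pulled above the mode by the posterior's right skew.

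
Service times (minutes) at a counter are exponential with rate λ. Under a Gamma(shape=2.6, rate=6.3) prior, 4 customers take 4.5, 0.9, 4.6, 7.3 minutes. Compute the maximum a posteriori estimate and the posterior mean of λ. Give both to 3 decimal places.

Σ times = 17.3. Posterior: Gamma(shape = 2.6+4 = 6.6, rate = 6.3+17.3 = 23.6).
Mode = (α−1)/β = 5.6/23.6 = 0.237.
Mean = α/β = 6.6/23.6 = 0.280.
Right-skewed posterior ⇒ mode < mean.

maximum a posteriori estimate = 0.237, posterior mean = 0.280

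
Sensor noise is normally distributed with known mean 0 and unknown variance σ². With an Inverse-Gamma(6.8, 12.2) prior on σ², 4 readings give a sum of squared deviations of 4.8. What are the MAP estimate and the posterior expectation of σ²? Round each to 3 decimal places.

MAP = 1.490, posterior mean = 1.872

Posterior: Inverse-Gamma(shape = 6.8+4/2 = 8.8, scale = 12.2+4.8/2 = 14.6).
Mode = β/(α+1) = 14.6/9.8 = 1.490.
Mean = β/(α−1) = 14.6/7.8 = 1.872.
The posterior is right-skewed, so the mean exceeds the mode.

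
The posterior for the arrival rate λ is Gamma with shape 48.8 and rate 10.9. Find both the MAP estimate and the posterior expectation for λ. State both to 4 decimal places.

MAP = 4.3853; posterior mean = 4.4771

Mode = (α−1)/β = 47.8/10.9 = 4.3853.
Mean = α/β = 48.8/10.9 = 4.4771.
The mean is pulled above the mode by the posterior's right skew.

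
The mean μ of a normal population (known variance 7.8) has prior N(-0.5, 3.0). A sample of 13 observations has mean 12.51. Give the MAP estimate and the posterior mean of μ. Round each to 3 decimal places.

MAP: 10.342. Posterior mean: 10.342.

Posterior for μ is Normal. Precision-weighted mean: (1/3.0·-0.5 + 13/7.8·12.51) / (1/3.0 + 13/7.8) = 10.342.
A Normal posterior is symmetric, so mode = mean.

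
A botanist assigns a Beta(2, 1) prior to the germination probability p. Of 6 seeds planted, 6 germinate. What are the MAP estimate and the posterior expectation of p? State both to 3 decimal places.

Posterior: Beta(2+6, 1+0) = Beta(8, 1).
Since β = 1 ≤ 1 and α > 1, the Beta density is monotone increasing on [0,1]; the mode is at 1.
Mean = 8/(8+1) = 0.889.

p_MAP = 1.000, E[p|data] = 0.889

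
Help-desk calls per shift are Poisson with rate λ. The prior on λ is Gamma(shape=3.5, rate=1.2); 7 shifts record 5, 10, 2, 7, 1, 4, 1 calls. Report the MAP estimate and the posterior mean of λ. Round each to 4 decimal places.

Σ counts = 30. Posterior: Gamma(shape = 3.5+30 = 33.5, rate = 1.2+7 = 8.2).
Mode = (α−1)/β = 32.5/8.2 = 3.9634.
Mean = α/β = 33.5/8.2 = 4.0854.

λ_MAP = 3.9634, E[λ|data] = 4.0854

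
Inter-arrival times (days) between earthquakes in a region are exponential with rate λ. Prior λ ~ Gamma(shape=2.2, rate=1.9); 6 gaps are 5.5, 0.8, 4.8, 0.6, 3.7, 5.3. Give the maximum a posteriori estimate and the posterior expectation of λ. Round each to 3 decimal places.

λ_MAP = 0.319, E[λ|data] = 0.363

Σ times = 20.7. Posterior: Gamma(shape = 2.2+6 = 8.2, rate = 1.9+20.7 = 22.6).
Mode = (α−1)/β = 7.2/22.6 = 0.319.
Mean = α/β = 8.2/22.6 = 0.363.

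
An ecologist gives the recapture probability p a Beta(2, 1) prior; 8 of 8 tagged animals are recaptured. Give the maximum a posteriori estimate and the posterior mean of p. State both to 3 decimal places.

MAP: 1.000. Posterior mean: 0.909.

Posterior: Beta(2+8, 1+0) = Beta(10, 1).
Since β = 1 ≤ 1 and α > 1, the Beta density is monotone increasing on [0,1]; the mode is at 1.
Mean = 10/(10+1) = 0.909.
The posterior is left-skewed, so the mode exceeds the mean.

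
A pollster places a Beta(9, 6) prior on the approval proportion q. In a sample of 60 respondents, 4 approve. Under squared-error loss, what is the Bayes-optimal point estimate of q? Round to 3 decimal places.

0.173

Posterior: Beta(9+4, 6+56) = Beta(13, 62).
Mode = (13−1)/(13+62−2) = 12/73 = 0.164.
Mean = 13/(13+62) = 13/75 = 0.173.
Squared-error loss ⇒ the optimal estimator is the posterior mean.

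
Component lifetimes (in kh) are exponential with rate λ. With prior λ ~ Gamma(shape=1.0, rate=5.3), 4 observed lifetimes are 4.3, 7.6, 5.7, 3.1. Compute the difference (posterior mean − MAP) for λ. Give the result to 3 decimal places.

Σ times = 20.7. Posterior: Gamma(shape = 1.0+4 = 5.0, rate = 5.3+20.7 = 26.0).
Mode = (α−1)/β = 4.0/26.0 = 0.154.
Mean = α/β = 5.0/26.0 = 0.192.
Difference = 0.192 − 0.154 = 0.038.

0.038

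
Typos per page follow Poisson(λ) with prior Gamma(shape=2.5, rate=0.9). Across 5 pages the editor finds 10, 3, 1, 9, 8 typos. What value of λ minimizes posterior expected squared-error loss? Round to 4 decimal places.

Σ counts = 31. Posterior: Gamma(shape = 2.5+31 = 33.5, rate = 0.9+5 = 5.9).
Mode = (α−1)/β = 32.5/5.9 = 5.5085.
Mean = α/β = 33.5/5.9 = 5.6780.
Squared-error loss ⇒ the optimal estimator is the posterior mean.

5.6780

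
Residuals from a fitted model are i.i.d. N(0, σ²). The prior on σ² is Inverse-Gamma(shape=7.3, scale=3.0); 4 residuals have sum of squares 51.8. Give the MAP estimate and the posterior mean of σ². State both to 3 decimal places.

MAP = 2.806; posterior mean = 3.482

Posterior: Inverse-Gamma(shape = 7.3+4/2 = 9.3, scale = 3.0+51.8/2 = 28.9).
Mode = β/(α+1) = 28.9/10.3 = 2.806.
Mean = β/(α−1) = 28.9/8.3 = 3.482.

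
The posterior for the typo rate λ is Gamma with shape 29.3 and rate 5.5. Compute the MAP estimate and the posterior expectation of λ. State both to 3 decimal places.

Mode = (α−1)/β = 28.3/5.5 = 5.145.
Mean = α/β = 29.3/5.5 = 5.327.
The mean is pulled above the mode by the posterior's right skew.

MAP = 5.145; posterior mean = 5.327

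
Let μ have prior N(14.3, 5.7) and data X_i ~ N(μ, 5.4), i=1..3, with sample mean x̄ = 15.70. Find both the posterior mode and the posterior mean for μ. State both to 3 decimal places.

Posterior for μ is Normal. Precision-weighted mean: (1/5.7·14.3 + 3/5.4·15.70) / (1/5.7 + 3/5.4) = 15.364.
A Normal posterior is symmetric, so mode = mean.

MAP: 15.364. Posterior mean: 15.364.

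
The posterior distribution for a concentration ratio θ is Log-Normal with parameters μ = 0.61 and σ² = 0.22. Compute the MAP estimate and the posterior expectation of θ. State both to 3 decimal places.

θ_MAP = 1.477, E[θ|data] = 2.054

Mode = exp(μ − σ²) = exp(0.39) = 1.477.
Mean = exp(μ + σ²/2) = exp(0.720) = 2.054.
The posterior is right-skewed, so the mean exceeds the mode.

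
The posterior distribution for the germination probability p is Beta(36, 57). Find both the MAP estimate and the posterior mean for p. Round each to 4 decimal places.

MAP: 0.3846. Posterior mean: 0.3871.

Mode = (36−1)/(36+57−2) = 35/91 = 0.3846.
Mean = 36/(36+57) = 36/93 = 0.3871.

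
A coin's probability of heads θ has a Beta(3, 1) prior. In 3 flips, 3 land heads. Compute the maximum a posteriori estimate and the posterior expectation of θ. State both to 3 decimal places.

Posterior: Beta(3+3, 1+0) = Beta(6, 1).
Since β = 1 ≤ 1 and α > 1, the Beta density is monotone increasing on [0,1]; the mode is at 1.
Mean = 6/(6+1) = 0.857.

MAP: 1.000. Posterior mean: 0.857.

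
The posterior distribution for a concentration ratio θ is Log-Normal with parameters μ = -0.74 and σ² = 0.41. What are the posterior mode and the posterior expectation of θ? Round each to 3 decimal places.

Mode = exp(μ − σ²) = exp(-1.15) = 0.317.
Mean = exp(μ + σ²/2) = exp(-0.535) = 0.586.
Mean > mode: the posterior has a right tail.

MAP = 0.317, posterior mean = 0.586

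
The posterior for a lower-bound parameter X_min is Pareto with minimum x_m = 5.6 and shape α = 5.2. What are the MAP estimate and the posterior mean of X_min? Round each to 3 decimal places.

The Pareto density is strictly decreasing on [x_m, ∞), so the mode is x_m = 5.600.
Mean = α·x_m/(α−1) = 5.2·5.6/4.2 = 6.933.
Mean > mode: the posterior has a right tail.

MAP: 5.600. Posterior mean: 6.933.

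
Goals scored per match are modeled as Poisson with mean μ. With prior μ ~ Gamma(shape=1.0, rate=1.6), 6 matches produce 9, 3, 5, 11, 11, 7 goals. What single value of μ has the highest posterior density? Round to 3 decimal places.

6.053

Σ counts = 46. Posterior: Gamma(shape = 1.0+46 = 47.0, rate = 1.6+6 = 7.6).
Mode = (α−1)/β = 46.0/7.6 = 6.053.
Mean = α/β = 47.0/7.6 = 6.184.
This is the posterior mode — the MAP estimate.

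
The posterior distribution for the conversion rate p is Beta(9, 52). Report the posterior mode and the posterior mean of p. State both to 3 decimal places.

MAP: 0.136. Posterior mean: 0.148.

Mode = (9−1)/(9+52−2) = 8/59 = 0.136.
Mean = 9/(9+52) = 9/61 = 0.148.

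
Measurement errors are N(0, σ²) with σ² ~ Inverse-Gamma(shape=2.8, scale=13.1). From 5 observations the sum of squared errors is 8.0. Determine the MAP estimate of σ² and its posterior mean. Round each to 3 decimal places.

Posterior: Inverse-Gamma(shape = 2.8+5/2 = 5.3, scale = 13.1+8.0/2 = 17.1).
Mode = β/(α+1) = 17.1/6.3 = 2.714.
Mean = β/(α−1) = 17.1/4.3 = 3.977.

MAP = 2.714, posterior mean = 3.977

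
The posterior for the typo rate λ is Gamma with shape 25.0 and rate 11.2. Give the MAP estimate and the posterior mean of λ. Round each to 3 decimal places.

Mode = (α−1)/β = 24.0/11.2 = 2.143.
Mean = α/β = 25.0/11.2 = 2.232.

MAP = 2.143, posterior mean = 2.232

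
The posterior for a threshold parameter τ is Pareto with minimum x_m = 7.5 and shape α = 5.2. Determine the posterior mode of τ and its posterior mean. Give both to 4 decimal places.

The Pareto density is strictly decreasing on [x_m, ∞), so the mode is x_m = 7.5000.
Mean = α·x_m/(α−1) = 5.2·7.5/4.2 = 9.2857.
The mean is pulled above the mode by the posterior's right skew.

posterior mode = 7.5000, posterior mean = 9.2857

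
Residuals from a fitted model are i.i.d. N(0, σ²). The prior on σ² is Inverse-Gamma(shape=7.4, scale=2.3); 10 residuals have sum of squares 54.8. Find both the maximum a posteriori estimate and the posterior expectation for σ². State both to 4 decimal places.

Posterior: Inverse-Gamma(shape = 7.4+10/2 = 12.4, scale = 2.3+54.8/2 = 29.7).
Mode = β/(α+1) = 29.7/13.4 = 2.2164.
Mean = β/(α−1) = 29.7/11.4 = 2.6053.

MAP = 2.2164; posterior mean = 2.6053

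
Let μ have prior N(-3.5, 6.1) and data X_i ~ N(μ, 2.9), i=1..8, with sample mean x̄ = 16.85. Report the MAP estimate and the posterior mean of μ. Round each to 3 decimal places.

Posterior for μ is Normal. Precision-weighted mean: (1/6.1·-3.5 + 8/2.9·16.85) / (1/6.1 + 8/2.9) = 15.709.
A Normal posterior is symmetric, so mode = mean.

μ_MAP = 15.709, E[μ|data] = 15.709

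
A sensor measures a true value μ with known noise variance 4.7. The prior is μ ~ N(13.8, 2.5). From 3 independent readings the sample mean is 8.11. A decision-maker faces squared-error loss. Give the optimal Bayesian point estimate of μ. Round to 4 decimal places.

10.3020

Posterior for μ is Normal. Precision-weighted mean: (1/2.5·13.8 + 3/4.7·8.11) / (1/2.5 + 3/4.7) = 10.3020.
A Normal posterior is symmetric, so mode = mean.
Squared-error loss ⇒ the optimal estimator is the posterior mean.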